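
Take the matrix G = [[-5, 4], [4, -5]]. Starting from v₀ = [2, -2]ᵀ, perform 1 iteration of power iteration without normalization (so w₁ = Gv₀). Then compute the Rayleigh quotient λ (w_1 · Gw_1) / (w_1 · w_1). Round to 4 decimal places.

-9.0000

w1 = Gv₀ = (-18, 18)
Gw1 = (162, -162)
w1·Gw1 = (-18)·162 + 18·(-162) = -5832; w1·w1 = (-18)·(-18) + 18·18 = 648
λ ≈ -5832/648 = -9.0000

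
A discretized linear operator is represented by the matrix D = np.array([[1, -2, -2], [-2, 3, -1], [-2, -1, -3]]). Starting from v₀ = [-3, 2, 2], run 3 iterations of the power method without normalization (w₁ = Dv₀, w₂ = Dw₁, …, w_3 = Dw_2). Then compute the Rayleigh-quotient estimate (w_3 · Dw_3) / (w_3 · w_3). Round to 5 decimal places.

λ ≈ 3.61521

w1 = Dv₀ = (1·(-3) + (-2)·2 + (-2)·2; (-2)·(-3) + 3·2 + (-1)·2; (-2)·(-3) + (-1)·2 + (-3)·2) = (-11, 10, -2)
w2 = Dw1 = (1·(-11) + (-2)·10 + (-2)·(-2); (-2)·(-11) + 3·10 + (-1)·(-2); (-2)·(-11) + (-1)·10 + (-3)·(-2)) = (-27, 54, 18)
w3 = Dw2 = (-171, 198, -54)
Dw3 = (-459, 990, 306)
w3·Dw3 = (-171)·(-459) + 198·990 + (-54)·306 = 257985; w3·w3 = (-171)·(-171) + 198·198 + (-54)·(-54) = 71361
λ ≈ 257985/71361 = 3.61521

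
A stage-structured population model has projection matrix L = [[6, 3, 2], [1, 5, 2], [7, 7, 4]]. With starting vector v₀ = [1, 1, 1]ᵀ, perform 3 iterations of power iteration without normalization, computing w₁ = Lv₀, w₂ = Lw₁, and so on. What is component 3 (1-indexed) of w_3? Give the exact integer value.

2311

w1 = Lv₀ = (6·1 + 3·1 + 2·1; 1·1 + 5·1 + 2·1; 7·1 + 7·1 + 4·1) = (11, 8, 18)
w2 = Lw1 = (6·11 + 3·8 + 2·18; 1·11 + 5·8 + 2·18; 7·11 + 7·8 + 4·18) = (126, 87, 205)
w3 = Lw2 = (1427, 971, 2311)
The requested component of w3 is 2311.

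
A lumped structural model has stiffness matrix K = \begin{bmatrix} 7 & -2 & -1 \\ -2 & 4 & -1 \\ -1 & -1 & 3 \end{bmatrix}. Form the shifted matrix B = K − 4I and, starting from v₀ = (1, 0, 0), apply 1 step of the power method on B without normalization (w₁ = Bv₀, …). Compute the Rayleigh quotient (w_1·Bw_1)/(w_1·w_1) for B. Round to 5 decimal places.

B = K − 4I has rows (3, -2, -1); (-2, 0, -1); (-1, -1, -1)
w1 = Bv₀ = (3·1 + (-2)·0 + (-1)·0; (-2)·1 + 0·0 + (-1)·0; (-1)·1 + (-1)·0 + (-1)·0) = (3, -2, -1)
Bw1 = (14, -5, 0)
w1·Bw1 = 52; w1·w1 = 14; μ ≈ 52/14 = 3.71429

3.71429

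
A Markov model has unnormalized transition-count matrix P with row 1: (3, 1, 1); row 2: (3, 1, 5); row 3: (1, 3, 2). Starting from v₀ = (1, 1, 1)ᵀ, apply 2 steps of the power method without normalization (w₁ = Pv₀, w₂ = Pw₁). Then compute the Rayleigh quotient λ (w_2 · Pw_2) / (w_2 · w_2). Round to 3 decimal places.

λ ≈ 6.540

w1 = Pv₀ = (3·1 + 1·1 + 1·1; 3·1 + 1·1 + 5·1; 1·1 + 3·1 + 2·1) = (5, 9, 6)
w2 = Pw1 = (3·5 + 1·9 + 1·6; 3·5 + 1·9 + 5·6; 1·5 + 3·9 + 2·6) = (30, 54, 44)
Pw2 = (188, 364, 280)
w2·Pw2 = 30·188 + 54·364 + 44·280 = 37616; w2·w2 = 30·30 + 54·54 + 44·44 = 5752
λ ≈ 37616/5752 = 6.540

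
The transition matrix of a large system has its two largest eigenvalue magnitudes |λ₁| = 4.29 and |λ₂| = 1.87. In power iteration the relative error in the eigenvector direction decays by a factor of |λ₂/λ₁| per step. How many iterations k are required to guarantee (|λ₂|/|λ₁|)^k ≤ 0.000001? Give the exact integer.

|λ₂/λ₁| = 1.87/4.29 = 0.43590
Need k ≥ ln(0.000001) / ln(0.43590) = -13.8155 / -0.8303 ≈ 16.638
Smallest integer k satisfying the bound: 17

17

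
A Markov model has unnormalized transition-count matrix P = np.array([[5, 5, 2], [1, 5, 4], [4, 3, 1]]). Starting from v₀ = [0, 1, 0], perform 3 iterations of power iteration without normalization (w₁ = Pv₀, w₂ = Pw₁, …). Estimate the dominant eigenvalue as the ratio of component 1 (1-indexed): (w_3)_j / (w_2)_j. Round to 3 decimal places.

10.107

w1 = Pv₀ = (5, 5, 3)
w2 = Pw1 = (56, 42, 38)
w3 = Pw2 = (566, 418, 388)
Ratio at component: 566 / 56 = 10.107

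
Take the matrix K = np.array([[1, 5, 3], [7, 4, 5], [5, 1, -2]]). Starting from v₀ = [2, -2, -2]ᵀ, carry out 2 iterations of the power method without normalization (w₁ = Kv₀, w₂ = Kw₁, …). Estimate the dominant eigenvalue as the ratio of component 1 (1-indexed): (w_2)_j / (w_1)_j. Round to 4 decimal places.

-0.1429

w1 = Kv₀ = (-14, -4, 12)
w2 = Kw1 = (2, -54, -98)
Ratio at component: 2 / -14 = -0.1429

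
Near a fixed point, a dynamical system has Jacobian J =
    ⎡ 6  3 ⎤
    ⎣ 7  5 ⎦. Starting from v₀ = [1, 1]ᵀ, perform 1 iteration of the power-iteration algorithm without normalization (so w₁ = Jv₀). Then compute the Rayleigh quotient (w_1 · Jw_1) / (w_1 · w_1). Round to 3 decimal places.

w1 = Jv₀ = (6·1 + 3·1; 7·1 + 5·1) = (9, 12)
Jw1 = (90, 123)
w1·Jw1 = 9·90 + 12·123 = 2286; w1·w1 = 9·9 + 12·12 = 225
λ ≈ 2286/225 = 10.160

10.160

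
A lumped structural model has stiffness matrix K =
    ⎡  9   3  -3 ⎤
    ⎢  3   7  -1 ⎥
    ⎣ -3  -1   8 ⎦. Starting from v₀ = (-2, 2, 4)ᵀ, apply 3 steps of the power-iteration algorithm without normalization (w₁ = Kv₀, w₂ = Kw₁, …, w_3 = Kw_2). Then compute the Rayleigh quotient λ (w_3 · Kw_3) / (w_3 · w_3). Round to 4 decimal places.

w1 = Kv₀ = (9·(-2) + 3·2 + (-3)·4; 3·(-2) + 7·2 + (-1)·4; (-3)·(-2) + (-1)·2 + 8·4) = (-24, 4, 36)
w2 = Kw1 = (9·(-24) + 3·4 + (-3)·36; 3·(-24) + 7·4 + (-1)·36; (-3)·(-24) + (-1)·4 + 8·36) = (-312, -80, 356)
w3 = Kw2 = (-4116, -1852, 3864)
Kw3 = (-54192, -29176, 45112)
w3·Kw3 = (-4116)·(-54192) + (-1852)·(-29176) + 3864·45112 = 451400992; w3·w3 = (-4116)·(-4116) + (-1852)·(-1852) + 3864·3864 = 35301856
λ ≈ 451400992/35301856 = 12.7869

12.7869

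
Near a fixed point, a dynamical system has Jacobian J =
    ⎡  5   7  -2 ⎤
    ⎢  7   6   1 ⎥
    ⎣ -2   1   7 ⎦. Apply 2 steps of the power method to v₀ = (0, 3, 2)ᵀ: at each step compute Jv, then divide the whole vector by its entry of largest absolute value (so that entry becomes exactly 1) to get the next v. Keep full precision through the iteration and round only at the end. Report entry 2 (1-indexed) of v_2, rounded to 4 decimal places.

1.0000

Jv0 = (17.00000, 20.00000, 17.00000); divide by 20.00000 → v1 = (0.85000, 1.00000, 0.85000)
Jv1 = (9.55000, 12.80000, 5.25000); divide by 12.80000 → v2 = (0.74609, 1.00000, 0.41016)
Requested entry of v2: 256/256 = 1.0000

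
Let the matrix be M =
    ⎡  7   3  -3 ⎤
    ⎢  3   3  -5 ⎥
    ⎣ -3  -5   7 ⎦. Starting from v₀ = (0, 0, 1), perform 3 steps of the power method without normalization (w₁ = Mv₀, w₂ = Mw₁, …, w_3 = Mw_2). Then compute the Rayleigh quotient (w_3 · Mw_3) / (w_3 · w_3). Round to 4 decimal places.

w1 = Mv₀ = (7·0 + 3·0 + (-3)·1; 3·0 + 3·0 + (-5)·1; (-3)·0 + (-5)·0 + 7·1) = (-3, -5, 7)
w2 = Mw1 = (7·(-3) + 3·(-5) + (-3)·7; 3·(-3) + 3·(-5) + (-5)·7; (-3)·(-3) + (-5)·(-5) + 7·7) = (-57, -59, 83)
w3 = Mw2 = (-825, -763, 1047)
Mw3 = (-11205, -9999, 13619)
w3·Mw3 = (-825)·(-11205) + (-763)·(-9999) + 1047·13619 = 31132455; w3·w3 = (-825)·(-825) + (-763)·(-763) + 1047·1047 = 2359003
λ ≈ 31132455/2359003 = 13.1973

λ ≈ 13.1973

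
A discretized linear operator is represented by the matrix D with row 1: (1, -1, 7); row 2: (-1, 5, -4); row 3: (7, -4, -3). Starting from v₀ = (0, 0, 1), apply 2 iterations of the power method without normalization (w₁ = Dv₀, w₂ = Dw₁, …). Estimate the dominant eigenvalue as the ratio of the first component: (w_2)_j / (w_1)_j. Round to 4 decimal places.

w1 = Dv₀ = (1·0 + (-1)·0 + 7·1; (-1)·0 + 5·0 + (-4)·1; 7·0 + (-4)·0 + (-3)·1) = (7, -4, -3)
w2 = Dw1 = (1·7 + (-1)·(-4) + 7·(-3); (-1)·7 + 5·(-4) + (-4)·(-3); 7·7 + (-4)·(-4) + (-3)·(-3)) = (-10, -15, 74)
Ratio at component: -10 / 7 = -1.4286

-1.4286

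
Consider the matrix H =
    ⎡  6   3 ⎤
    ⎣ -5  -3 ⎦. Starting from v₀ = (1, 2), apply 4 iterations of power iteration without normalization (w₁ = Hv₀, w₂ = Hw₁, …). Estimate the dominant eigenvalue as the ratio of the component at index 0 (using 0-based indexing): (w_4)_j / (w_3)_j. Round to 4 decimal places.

w1 = Hv₀ = (12, -11)
w2 = Hw1 = (39, -27)
w3 = Hw2 = (153, -114)
w4 = Hw3 = (576, -423)
Ratio at component: 576 / 153 = 3.7647

λ ≈ 3.7647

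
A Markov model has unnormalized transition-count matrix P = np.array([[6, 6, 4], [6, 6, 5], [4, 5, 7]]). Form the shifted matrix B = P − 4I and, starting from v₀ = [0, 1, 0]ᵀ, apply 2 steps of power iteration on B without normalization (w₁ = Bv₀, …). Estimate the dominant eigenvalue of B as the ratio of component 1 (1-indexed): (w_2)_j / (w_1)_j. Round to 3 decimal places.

B = P − 4I has rows (2, 6, 4); (6, 2, 5); (4, 5, 3)
w1 = Bv₀ = (2·0 + 6·1 + 4·0; 6·0 + 2·1 + 5·0; 4·0 + 5·1 + 3·0) = (6, 2, 5)
w2 = Bw1 = (2·6 + 6·2 + 4·5; 6·6 + 2·2 + 5·5; 4·6 + 5·2 + 3·5) = (44, 65, 49)
Ratio: 44/6 = 7.333

7.333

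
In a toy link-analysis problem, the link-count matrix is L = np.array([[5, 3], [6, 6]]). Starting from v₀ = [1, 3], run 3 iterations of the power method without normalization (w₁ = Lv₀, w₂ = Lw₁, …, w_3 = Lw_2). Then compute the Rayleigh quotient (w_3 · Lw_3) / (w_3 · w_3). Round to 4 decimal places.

w1 = Lv₀ = (5·1 + 3·3; 6·1 + 6·3) = (14, 24)
w2 = Lw1 = (5·14 + 3·24; 6·14 + 6·24) = (142, 228)
w3 = Lw2 = (1394, 2220)
Lw3 = (13630, 21684)
w3·Lw3 = 1394·13630 + 2220·21684 = 67138700; w3·w3 = 1394·1394 + 2220·2220 = 6871636
λ ≈ 67138700/6871636 = 9.7704

λ ≈ 9.7704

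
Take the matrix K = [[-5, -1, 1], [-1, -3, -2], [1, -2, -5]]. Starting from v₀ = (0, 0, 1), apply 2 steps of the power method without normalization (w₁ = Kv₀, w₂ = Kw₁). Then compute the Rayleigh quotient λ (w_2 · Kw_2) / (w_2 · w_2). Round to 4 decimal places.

λ ≈ -6.3373

w1 = Kv₀ = ((-5)·0 + (-1)·0 + 1·1; (-1)·0 + (-3)·0 + (-2)·1; 1·0 + (-2)·0 + (-5)·1) = (1, -2, -5)
w2 = Kw1 = ((-5)·1 + (-1)·(-2) + 1·(-5); (-1)·1 + (-3)·(-2) + (-2)·(-5); 1·1 + (-2)·(-2) + (-5)·(-5)) = (-8, 15, 30)
Kw2 = (55, -97, -188)
w2·Kw2 = (-8)·55 + 15·(-97) + 30·(-188) = -7535; w2·w2 = (-8)·(-8) + 15·15 + 30·30 = 1189
λ ≈ -7535/1189 = -6.3373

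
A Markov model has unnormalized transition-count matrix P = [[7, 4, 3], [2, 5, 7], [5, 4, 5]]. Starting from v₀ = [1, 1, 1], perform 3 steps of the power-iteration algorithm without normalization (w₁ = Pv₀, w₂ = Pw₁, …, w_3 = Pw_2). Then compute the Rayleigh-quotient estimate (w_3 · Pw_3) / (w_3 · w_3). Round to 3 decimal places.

λ ≈ 14.000

w1 = Pv₀ = (7·1 + 4·1 + 3·1; 2·1 + 5·1 + 7·1; 5·1 + 4·1 + 5·1) = (14, 14, 14)
w2 = Pw1 = (7·14 + 4·14 + 3·14; 2·14 + 5·14 + 7·14; 5·14 + 4·14 + 5·14) = (196, 196, 196)
w3 = Pw2 = (2744, 2744, 2744)
Pw3 = (38416, 38416, 38416)
w3·Pw3 = 2744·38416 + 2744·38416 + 2744·38416 = 316240512; w3·w3 = 2744·2744 + 2744·2744 + 2744·2744 = 22588608
λ ≈ 316240512/22588608 = 14.000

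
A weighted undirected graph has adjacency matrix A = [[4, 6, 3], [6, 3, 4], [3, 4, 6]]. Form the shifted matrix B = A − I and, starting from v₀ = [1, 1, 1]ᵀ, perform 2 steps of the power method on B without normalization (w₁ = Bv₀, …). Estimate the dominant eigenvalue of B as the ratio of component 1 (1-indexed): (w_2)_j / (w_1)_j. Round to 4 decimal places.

B = A − I has rows (3, 6, 3); (6, 2, 4); (3, 4, 5)
w1 = Bv₀ = (12, 12, 12)
w2 = Bw1 = (144, 144, 144)
Ratio: 144/12 = 12.0000

μ ≈ 12.0000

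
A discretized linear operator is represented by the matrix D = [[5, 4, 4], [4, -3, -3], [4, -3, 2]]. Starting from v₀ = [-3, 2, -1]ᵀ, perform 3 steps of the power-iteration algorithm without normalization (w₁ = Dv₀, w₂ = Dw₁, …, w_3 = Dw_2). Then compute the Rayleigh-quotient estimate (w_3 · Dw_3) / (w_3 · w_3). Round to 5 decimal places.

4.66331

w1 = Dv₀ = (-11, -15, -20)
w2 = Dw1 = (-195, 61, -39)
w3 = Dw2 = (-887, -846, -1041)
Dw3 = (-11983, 2113, -3092)
w3·Dw3 = (-887)·(-11983) + (-846)·2113 + (-1041)·(-3092) = 12060095; w3·w3 = (-887)·(-887) + (-846)·(-846) + (-1041)·(-1041) = 2586166
λ ≈ 12060095/2586166 = 4.66331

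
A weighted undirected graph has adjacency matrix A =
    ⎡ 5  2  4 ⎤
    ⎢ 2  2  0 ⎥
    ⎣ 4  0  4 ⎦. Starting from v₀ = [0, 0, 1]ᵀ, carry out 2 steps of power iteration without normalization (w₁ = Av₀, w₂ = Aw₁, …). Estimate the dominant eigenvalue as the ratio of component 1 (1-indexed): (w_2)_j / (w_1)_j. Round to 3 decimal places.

9.000

w1 = Av₀ = (4, 0, 4)
w2 = Aw1 = (36, 8, 32)
Ratio at component: 36 / 4 = 9.000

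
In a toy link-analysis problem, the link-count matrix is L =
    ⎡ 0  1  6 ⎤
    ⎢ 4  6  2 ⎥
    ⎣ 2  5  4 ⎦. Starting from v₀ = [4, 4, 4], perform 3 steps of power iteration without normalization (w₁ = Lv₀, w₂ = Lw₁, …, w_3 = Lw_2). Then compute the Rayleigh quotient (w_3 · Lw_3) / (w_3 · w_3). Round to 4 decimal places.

λ ≈ 10.5146

w1 = Lv₀ = (0·4 + 1·4 + 6·4; 4·4 + 6·4 + 2·4; 2·4 + 5·4 + 4·4) = (28, 48, 44)
w2 = Lw1 = (0·28 + 1·48 + 6·44; 4·28 + 6·48 + 2·44; 2·28 + 5·48 + 4·44) = (312, 488, 472)
w3 = Lw2 = (3320, 5120, 4952)
Lw3 = (34832, 53904, 52048)
w3·Lw3 = 3320·34832 + 5120·53904 + 4952·52048 = 649372416; w3·w3 = 3320·3320 + 5120·5120 + 4952·4952 = 61759104
λ ≈ 649372416/61759104 = 10.5146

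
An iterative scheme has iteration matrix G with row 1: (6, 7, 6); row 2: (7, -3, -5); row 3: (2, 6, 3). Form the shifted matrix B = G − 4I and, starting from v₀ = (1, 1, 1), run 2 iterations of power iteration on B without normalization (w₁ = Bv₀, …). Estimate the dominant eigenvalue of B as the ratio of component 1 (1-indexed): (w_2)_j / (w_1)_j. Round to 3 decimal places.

B = G − 4I has rows (2, 7, 6); (7, -7, -5); (2, 6, -1)
w1 = Bv₀ = (2·1 + 7·1 + 6·1; 7·1 + (-7)·1 + (-5)·1; 2·1 + 6·1 + (-1)·1) = (15, -5, 7)
w2 = Bw1 = (2·15 + 7·(-5) + 6·7; 7·15 + (-7)·(-5) + (-5)·7; 2·15 + 6·(-5) + (-1)·7) = (37, 105, -7)
Ratio: 37/15 = 2.467

2.467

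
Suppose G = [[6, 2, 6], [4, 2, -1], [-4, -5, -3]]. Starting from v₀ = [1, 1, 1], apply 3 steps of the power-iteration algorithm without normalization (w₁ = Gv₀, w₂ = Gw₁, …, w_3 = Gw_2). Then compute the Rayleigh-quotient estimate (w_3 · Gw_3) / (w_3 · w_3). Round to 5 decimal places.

w1 = Gv₀ = (14, 5, -12)
w2 = Gw1 = (22, 78, -45)
w3 = Gw2 = (18, 289, -343)
Gw3 = (-1372, 993, -488)
w3·Gw3 = 18·(-1372) + 289·993 + (-343)·(-488) = 429665; w3·w3 = 18·18 + 289·289 + (-343)·(-343) = 201494
λ ≈ 429665/201494 = 2.13240

λ ≈ 2.13240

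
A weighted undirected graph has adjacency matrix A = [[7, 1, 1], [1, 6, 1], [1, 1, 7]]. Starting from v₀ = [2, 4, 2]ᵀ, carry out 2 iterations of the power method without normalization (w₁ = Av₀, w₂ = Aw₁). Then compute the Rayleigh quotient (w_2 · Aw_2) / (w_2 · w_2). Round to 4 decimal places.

w1 = Av₀ = (7·2 + 1·4 + 1·2; 1·2 + 6·4 + 1·2; 1·2 + 1·4 + 7·2) = (20, 28, 20)
w2 = Aw1 = (7·20 + 1·28 + 1·20; 1·20 + 6·28 + 1·20; 1·20 + 1·28 + 7·20) = (188, 208, 188)
Aw2 = (1712, 1624, 1712)
w2·Aw2 = 188·1712 + 208·1624 + 188·1712 = 981504; w2·w2 = 188·188 + 208·208 + 188·188 = 113952
λ ≈ 981504/113952 = 8.6133

8.6133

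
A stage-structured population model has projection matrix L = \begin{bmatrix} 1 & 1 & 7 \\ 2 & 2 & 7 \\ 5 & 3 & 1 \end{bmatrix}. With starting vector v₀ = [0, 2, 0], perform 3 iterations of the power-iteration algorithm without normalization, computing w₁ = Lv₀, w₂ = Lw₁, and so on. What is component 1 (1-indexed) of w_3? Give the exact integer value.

w1 = Lv₀ = (2, 4, 6)
w2 = Lw1 = (48, 54, 28)
w3 = Lw2 = (298, 400, 430)
The requested component of w3 is 298.

298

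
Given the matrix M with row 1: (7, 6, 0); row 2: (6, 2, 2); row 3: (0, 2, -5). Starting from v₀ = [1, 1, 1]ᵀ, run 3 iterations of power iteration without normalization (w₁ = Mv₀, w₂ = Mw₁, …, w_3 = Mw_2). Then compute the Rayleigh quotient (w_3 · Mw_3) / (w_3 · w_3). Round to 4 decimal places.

λ ≈ 10.9928

w1 = Mv₀ = (13, 10, -3)
w2 = Mw1 = (151, 92, 35)
w3 = Mw2 = (1609, 1160, 9)
Mw3 = (18223, 11992, 2275)
w3·Mw3 = 1609·18223 + 1160·11992 + 9·2275 = 43252002; w3·w3 = 1609·1609 + 1160·1160 + 9·9 = 3934562
λ ≈ 43252002/3934562 = 10.9928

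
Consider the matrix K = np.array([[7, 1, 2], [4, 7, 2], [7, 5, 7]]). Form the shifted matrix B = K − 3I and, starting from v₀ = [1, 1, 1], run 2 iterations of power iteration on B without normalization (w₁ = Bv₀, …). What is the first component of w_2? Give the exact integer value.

70

B = K − 3I has rows (4, 1, 2); (4, 4, 2); (7, 5, 4)
w1 = Bv₀ = (7, 10, 16)
w2 = Bw1 = (70, 100, 163)
Requested component of w2: 70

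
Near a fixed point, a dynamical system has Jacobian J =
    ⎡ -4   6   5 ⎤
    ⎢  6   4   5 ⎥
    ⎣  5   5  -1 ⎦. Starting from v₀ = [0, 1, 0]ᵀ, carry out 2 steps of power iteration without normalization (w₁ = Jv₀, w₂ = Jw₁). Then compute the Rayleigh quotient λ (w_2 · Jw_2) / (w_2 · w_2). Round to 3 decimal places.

w1 = Jv₀ = ((-4)·0 + 6·1 + 5·0; 6·0 + 4·1 + 5·0; 5·0 + 5·1 + (-1)·0) = (6, 4, 5)
w2 = Jw1 = ((-4)·6 + 6·4 + 5·5; 6·6 + 4·4 + 5·5; 5·6 + 5·4 + (-1)·5) = (25, 77, 45)
Jw2 = (587, 683, 465)
w2·Jw2 = 25·587 + 77·683 + 45·465 = 88191; w2·w2 = 25·25 + 77·77 + 45·45 = 8579
λ ≈ 88191/8579 = 10.280

λ ≈ 10.280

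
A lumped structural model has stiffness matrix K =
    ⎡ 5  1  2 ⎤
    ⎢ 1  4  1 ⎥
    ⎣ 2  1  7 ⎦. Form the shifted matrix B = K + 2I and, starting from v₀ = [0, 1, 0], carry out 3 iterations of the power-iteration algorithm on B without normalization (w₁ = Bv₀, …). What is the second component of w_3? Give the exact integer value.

B = K + 2I has rows (7, 1, 2); (1, 6, 1); (2, 1, 9)
w1 = Bv₀ = (1, 6, 1)
w2 = Bw1 = (15, 38, 17)
w3 = Bw2 = (177, 260, 221)
Requested component of w3: 260

260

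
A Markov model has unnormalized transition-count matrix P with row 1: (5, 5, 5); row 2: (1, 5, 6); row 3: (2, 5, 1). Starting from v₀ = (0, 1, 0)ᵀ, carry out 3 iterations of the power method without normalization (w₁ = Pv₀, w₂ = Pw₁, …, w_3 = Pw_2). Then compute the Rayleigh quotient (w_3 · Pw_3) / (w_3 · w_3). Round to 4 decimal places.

w1 = Pv₀ = (5·0 + 5·1 + 5·0; 1·0 + 5·1 + 6·0; 2·0 + 5·1 + 1·0) = (5, 5, 5)
w2 = Pw1 = (5·5 + 5·5 + 5·5; 1·5 + 5·5 + 6·5; 2·5 + 5·5 + 1·5) = (75, 60, 40)
w3 = Pw2 = (875, 615, 490)
Pw3 = (9900, 6890, 5315)
w3·Pw3 = 875·9900 + 615·6890 + 490·5315 = 15504200; w3·w3 = 875·875 + 615·615 + 490·490 = 1383950
λ ≈ 15504200/1383950 = 11.2029

11.2029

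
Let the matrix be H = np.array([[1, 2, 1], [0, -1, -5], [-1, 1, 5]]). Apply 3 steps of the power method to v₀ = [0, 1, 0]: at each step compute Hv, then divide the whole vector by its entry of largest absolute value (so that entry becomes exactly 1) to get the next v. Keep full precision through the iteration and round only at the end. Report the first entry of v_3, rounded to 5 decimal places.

0.83333

Hv0 = (2.000000, -1.000000, 1.000000); divide by 2.000000 → v1 = (1.000000, -0.500000, 0.500000)
Hv1 = (0.500000, -2.000000, 1.000000); divide by -2.000000 → v2 = (-0.250000, 1.000000, -0.500000)
Hv2 = (1.250000, 1.500000, -1.250000); divide by 1.500000 → v3 = (0.833333, 1.000000, -0.833333)
Requested entry of v3: -5/-6 = 0.83333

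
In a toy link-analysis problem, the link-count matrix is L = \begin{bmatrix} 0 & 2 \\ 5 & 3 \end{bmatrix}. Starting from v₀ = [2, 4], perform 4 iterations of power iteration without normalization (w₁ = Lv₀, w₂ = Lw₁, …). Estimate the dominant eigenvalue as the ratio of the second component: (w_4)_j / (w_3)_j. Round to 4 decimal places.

λ ≈ 4.9703

w1 = Lv₀ = (8, 22)
w2 = Lw1 = (44, 106)
w3 = Lw2 = (212, 538)
w4 = Lw3 = (1076, 2674)
Ratio at component: 2674 / 538 = 4.9703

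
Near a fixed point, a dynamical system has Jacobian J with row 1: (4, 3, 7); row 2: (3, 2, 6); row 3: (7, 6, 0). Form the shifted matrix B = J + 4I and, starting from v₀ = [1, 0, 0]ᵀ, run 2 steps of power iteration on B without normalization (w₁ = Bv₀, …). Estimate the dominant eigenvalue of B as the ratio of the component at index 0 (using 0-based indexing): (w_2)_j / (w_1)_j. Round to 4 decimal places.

15.2500

B = J + 4I has rows (8, 3, 7); (3, 6, 6); (7, 6, 4)
w1 = Bv₀ = (8, 3, 7)
w2 = Bw1 = (122, 84, 102)
Ratio: 122/8 = 15.2500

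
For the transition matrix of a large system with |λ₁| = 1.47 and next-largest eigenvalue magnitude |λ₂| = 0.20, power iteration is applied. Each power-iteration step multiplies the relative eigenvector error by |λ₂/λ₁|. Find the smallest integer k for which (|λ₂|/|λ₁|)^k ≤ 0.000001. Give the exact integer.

7

|λ₂/λ₁| = 0.20/1.47 = 0.13605
Need k ≥ ln(0.000001) / ln(0.13605) = -13.8155 / -1.9947 ≈ 6.926
Smallest integer k satisfying the bound: 7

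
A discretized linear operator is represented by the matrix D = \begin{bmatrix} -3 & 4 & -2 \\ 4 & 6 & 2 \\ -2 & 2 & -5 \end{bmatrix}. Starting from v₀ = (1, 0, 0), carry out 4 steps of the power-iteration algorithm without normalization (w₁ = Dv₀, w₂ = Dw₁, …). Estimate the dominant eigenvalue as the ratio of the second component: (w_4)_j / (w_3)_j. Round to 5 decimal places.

w1 = Dv₀ = ((-3)·1 + 4·0 + (-2)·0; 4·1 + 6·0 + 2·0; (-2)·1 + 2·0 + (-5)·0) = (-3, 4, -2)
w2 = Dw1 = ((-3)·(-3) + 4·4 + (-2)·(-2); 4·(-3) + 6·4 + 2·(-2); (-2)·(-3) + 2·4 + (-5)·(-2)) = (29, 8, 24)
w3 = Dw2 = (-103, 212, -162)
w4 = Dw3 = (1481, 536, 1440)
Ratio at component: 536 / 212 = 2.52830

2.52830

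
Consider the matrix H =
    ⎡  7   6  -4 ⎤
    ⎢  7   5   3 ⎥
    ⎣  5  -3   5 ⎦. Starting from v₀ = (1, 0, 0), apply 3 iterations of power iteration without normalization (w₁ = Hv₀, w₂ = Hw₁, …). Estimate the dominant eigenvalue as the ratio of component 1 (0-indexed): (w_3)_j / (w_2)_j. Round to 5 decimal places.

w1 = Hv₀ = (7·1 + 6·0 + (-4)·0; 7·1 + 5·0 + 3·0; 5·1 + (-3)·0 + 5·0) = (7, 7, 5)
w2 = Hw1 = (7·7 + 6·7 + (-4)·5; 7·7 + 5·7 + 3·5; 5·7 + (-3)·7 + 5·5) = (71, 99, 39)
w3 = Hw2 = (935, 1109, 253)
Ratio at component: 1109 / 99 = 11.20202

11.20202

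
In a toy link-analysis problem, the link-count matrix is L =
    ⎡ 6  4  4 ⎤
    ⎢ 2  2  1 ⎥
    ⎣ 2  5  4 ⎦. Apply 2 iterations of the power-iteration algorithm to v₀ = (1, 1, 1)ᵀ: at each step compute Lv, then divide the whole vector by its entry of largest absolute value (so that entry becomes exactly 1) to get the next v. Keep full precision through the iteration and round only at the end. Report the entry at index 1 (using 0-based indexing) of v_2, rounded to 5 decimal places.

0.33108

Lv0 = (14.000000, 5.000000, 11.000000); divide by 14.000000 → v1 = (1.000000, 0.357143, 0.785714)
Lv1 = (10.571429, 3.500000, 6.928571); divide by 10.571429 → v2 = (1.000000, 0.331081, 0.655405)
Requested entry of v2: 49/148 = 0.33108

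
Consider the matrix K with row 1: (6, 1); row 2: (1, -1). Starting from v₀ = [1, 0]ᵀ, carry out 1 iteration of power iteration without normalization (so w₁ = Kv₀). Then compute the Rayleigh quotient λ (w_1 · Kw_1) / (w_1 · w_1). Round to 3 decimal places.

w1 = Kv₀ = (6·1 + 1·0; 1·1 + (-1)·0) = (6, 1)
Kw1 = (37, 5)
w1·Kw1 = 6·37 + 1·5 = 227; w1·w1 = 6·6 + 1·1 = 37
λ ≈ 227/37 = 6.135

λ ≈ 6.135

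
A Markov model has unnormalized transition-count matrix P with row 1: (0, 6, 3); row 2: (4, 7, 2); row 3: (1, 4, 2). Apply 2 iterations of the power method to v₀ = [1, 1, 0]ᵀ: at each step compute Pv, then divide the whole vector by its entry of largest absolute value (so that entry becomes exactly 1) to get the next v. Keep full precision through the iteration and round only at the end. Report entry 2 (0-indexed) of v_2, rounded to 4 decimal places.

0.5405

Pv0 = (6.00000, 11.00000, 5.00000); divide by 11.00000 → v1 = (0.54545, 1.00000, 0.45455)
Pv1 = (7.36364, 10.09091, 5.45455); divide by 10.09091 → v2 = (0.72973, 1.00000, 0.54054)
Requested entry of v2: 60/111 = 0.5405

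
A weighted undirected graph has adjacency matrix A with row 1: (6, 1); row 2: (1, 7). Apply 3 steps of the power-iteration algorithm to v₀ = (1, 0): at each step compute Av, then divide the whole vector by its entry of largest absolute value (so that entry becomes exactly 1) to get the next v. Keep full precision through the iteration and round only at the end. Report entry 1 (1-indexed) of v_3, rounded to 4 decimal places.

1.0000

Av0 = (6.00000, 1.00000); divide by 6.00000 → v1 = (1.00000, 0.16667)
Av1 = (6.16667, 2.16667); divide by 6.16667 → v2 = (1.00000, 0.35135)
Av2 = (6.35135, 3.45946); divide by 6.35135 → v3 = (1.00000, 0.54468)
Requested entry of v3: 235/235 = 1.0000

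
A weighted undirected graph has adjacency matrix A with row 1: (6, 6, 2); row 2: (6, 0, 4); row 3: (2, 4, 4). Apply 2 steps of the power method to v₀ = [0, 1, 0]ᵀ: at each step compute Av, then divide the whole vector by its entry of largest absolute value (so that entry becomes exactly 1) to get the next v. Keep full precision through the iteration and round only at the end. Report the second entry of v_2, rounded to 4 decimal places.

Av0 = (6.00000, 0.00000, 4.00000); divide by 6.00000 → v1 = (1.00000, 0.00000, 0.66667)
Av1 = (7.33333, 8.66667, 4.66667); divide by 8.66667 → v2 = (0.84615, 1.00000, 0.53846)
Requested entry of v2: 52/52 = 1.0000

1.0000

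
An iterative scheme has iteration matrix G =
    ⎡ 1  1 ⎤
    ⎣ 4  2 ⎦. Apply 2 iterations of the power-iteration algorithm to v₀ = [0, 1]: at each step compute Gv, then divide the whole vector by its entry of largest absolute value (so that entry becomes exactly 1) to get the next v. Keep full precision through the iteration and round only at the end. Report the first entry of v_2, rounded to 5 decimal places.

0.37500

Gv0 = (1.000000, 2.000000); divide by 2.000000 → v1 = (0.500000, 1.000000)
Gv1 = (1.500000, 4.000000); divide by 4.000000 → v2 = (0.375000, 1.000000)
Requested entry of v2: 3/8 = 0.37500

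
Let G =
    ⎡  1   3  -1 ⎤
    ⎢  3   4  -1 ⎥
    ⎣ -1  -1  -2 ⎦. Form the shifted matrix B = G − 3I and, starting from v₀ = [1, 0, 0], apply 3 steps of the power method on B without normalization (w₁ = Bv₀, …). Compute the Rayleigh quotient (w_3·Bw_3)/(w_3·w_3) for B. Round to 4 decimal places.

μ ≈ -3.9979

B = G − 3I has rows (-2, 3, -1); (3, 1, -1); (-1, -1, -5)
w1 = Bv₀ = (-2, 3, -1)
w2 = Bw1 = (14, -2, 4)
w3 = Bw2 = (-38, 36, -32)
Bw3 = (216, -46, 162)
w3·Bw3 = -15048; w3·w3 = 3764; μ ≈ -15048/3764 = -3.9979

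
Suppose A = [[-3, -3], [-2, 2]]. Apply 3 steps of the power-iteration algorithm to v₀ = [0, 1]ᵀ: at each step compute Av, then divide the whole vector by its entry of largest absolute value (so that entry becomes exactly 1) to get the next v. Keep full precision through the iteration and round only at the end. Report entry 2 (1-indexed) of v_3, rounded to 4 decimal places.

-0.3590

Av0 = (-3.00000, 2.00000); divide by -3.00000 → v1 = (1.00000, -0.66667)
Av1 = (-1.00000, -3.33333); divide by -3.33333 → v2 = (0.30000, 1.00000)
Av2 = (-3.90000, 1.40000); divide by -3.90000 → v3 = (1.00000, -0.35897)
Requested entry of v3: 14/-39 = -0.3590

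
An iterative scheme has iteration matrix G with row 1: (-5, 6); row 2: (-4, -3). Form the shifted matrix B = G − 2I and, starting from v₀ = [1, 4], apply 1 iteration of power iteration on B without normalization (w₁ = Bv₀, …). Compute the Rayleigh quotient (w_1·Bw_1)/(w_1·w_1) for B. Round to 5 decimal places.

B = G − 2I has rows (-7, 6); (-4, -5)
w1 = Bv₀ = ((-7)·1 + 6·4; (-4)·1 + (-5)·4) = (17, -24)
Bw1 = (-263, 52)
w1·Bw1 = -5719; w1·w1 = 865; μ ≈ -5719/865 = -6.61156

-6.61156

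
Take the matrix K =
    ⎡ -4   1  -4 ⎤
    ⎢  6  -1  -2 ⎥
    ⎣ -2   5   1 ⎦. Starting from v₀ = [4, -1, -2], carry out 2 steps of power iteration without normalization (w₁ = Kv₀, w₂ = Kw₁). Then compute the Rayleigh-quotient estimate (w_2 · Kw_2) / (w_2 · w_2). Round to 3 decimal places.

w1 = Kv₀ = (-9, 29, -15)
w2 = Kw1 = (125, -53, 148)
Kw2 = (-1145, 507, -367)
w2·Kw2 = 125·(-1145) + (-53)·507 + 148·(-367) = -224312; w2·w2 = 125·125 + (-53)·(-53) + 148·148 = 40338
λ ≈ -224312/40338 = -5.561

-5.561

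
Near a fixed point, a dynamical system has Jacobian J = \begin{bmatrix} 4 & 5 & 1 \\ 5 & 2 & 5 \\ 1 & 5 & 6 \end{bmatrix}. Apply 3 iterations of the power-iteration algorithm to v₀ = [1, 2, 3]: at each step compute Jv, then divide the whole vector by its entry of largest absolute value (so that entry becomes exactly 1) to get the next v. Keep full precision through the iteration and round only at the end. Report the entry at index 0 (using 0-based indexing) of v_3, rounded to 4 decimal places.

0.7397

Jv0 = (17.00000, 24.00000, 29.00000); divide by 29.00000 → v1 = (0.58621, 0.82759, 1.00000)
Jv1 = (7.48276, 9.58621, 10.72414); divide by 10.72414 → v2 = (0.69775, 0.89389, 1.00000)
Jv2 = (8.26045, 10.27653, 11.16720); divide by 11.16720 → v3 = (0.73971, 0.92024, 1.00000)
Requested entry of v3: 2569/3473 = 0.7397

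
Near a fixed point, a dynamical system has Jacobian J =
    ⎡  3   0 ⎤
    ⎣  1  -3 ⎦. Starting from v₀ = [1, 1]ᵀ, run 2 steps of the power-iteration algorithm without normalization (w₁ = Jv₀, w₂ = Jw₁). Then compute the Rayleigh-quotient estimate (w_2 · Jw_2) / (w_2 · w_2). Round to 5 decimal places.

0.50000

w1 = Jv₀ = (3·1 + 0·1; 1·1 + (-3)·1) = (3, -2)
w2 = Jw1 = (3·3 + 0·(-2); 1·3 + (-3)·(-2)) = (9, 9)
Jw2 = (27, -18)
w2·Jw2 = 9·27 + 9·(-18) = 81; w2·w2 = 9·9 + 9·9 = 162
λ ≈ 81/162 = 0.50000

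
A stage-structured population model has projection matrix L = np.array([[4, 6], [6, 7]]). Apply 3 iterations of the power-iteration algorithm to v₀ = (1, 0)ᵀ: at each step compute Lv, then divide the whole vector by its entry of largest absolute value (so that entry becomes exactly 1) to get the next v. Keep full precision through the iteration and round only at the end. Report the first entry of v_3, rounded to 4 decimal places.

Lv0 = (4.00000, 6.00000); divide by 6.00000 → v1 = (0.66667, 1.00000)
Lv1 = (8.66667, 11.00000); divide by 11.00000 → v2 = (0.78788, 1.00000)
Lv2 = (9.15152, 11.72727); divide by 11.72727 → v3 = (0.78036, 1.00000)
Requested entry of v3: 604/774 = 0.7804

0.7804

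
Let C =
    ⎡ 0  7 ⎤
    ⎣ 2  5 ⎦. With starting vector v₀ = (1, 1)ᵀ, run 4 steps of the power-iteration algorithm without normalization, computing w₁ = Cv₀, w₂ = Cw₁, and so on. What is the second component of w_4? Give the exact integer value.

w1 = Cv₀ = (0·1 + 7·1; 2·1 + 5·1) = (7, 7)
w2 = Cw1 = (0·7 + 7·7; 2·7 + 5·7) = (49, 49)
w3 = Cw2 = (343, 343)
w4 = Cw3 = (2401, 2401)
The requested component of w4 is 2401.

2401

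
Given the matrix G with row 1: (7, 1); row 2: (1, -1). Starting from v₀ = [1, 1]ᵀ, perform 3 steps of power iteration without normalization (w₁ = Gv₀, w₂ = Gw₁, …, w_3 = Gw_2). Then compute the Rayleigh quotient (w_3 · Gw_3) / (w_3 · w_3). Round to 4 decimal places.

7.1230

w1 = Gv₀ = (8, 0)
w2 = Gw1 = (56, 8)
w3 = Gw2 = (400, 48)
Gw3 = (2848, 352)
w3·Gw3 = 400·2848 + 48·352 = 1156096; w3·w3 = 400·400 + 48·48 = 162304
λ ≈ 1156096/162304 = 7.1230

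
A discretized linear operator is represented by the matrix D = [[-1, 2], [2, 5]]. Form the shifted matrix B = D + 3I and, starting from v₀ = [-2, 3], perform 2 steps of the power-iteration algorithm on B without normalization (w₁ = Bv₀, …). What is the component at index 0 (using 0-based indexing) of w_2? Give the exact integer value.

B = D + 3I has rows (2, 2); (2, 8)
w1 = Bv₀ = (2·(-2) + 2·3; 2·(-2) + 8·3) = (2, 20)
w2 = Bw1 = (2·2 + 2·20; 2·2 + 8·20) = (44, 164)
Requested component of w2: 44

44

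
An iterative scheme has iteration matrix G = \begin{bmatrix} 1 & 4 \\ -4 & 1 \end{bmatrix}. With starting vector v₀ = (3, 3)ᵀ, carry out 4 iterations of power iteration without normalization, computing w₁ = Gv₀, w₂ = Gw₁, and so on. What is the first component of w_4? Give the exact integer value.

-237

w1 = Gv₀ = (1·3 + 4·3; (-4)·3 + 1·3) = (15, -9)
w2 = Gw1 = (1·15 + 4·(-9); (-4)·15 + 1·(-9)) = (-21, -69)
w3 = Gw2 = (-297, 15)
w4 = Gw3 = (-237, 1203)
The requested component of w4 is -237.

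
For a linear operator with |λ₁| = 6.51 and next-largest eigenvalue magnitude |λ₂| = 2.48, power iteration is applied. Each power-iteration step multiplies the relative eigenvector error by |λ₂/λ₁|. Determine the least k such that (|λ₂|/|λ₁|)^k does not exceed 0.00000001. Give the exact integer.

|λ₂/λ₁| = 2.48/6.51 = 0.38095
Need k ≥ ln(0.00000001) / ln(0.38095) = -18.4207 / -0.9651 ≈ 19.087
Smallest integer k satisfying the bound: 20

20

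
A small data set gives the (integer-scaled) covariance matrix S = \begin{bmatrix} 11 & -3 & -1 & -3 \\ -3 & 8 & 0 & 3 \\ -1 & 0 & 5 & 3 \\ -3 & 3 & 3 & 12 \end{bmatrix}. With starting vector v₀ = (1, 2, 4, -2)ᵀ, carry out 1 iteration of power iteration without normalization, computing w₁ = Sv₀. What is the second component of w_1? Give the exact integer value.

w1 = Sv₀ = (7, 7, 13, -9)
The requested component of w1 is 7.

7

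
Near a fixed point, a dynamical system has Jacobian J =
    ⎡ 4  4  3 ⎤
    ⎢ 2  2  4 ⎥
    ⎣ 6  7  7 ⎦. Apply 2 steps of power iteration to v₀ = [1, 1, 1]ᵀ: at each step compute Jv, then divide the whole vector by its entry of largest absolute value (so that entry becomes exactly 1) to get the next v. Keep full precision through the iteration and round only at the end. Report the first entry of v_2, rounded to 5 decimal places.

0.51908

Jv0 = (11.000000, 8.000000, 20.000000); divide by 20.000000 → v1 = (0.550000, 0.400000, 1.000000)
Jv1 = (6.800000, 5.900000, 13.100000); divide by 13.100000 → v2 = (0.519084, 0.450382, 1.000000)
Requested entry of v2: 136/262 = 0.51908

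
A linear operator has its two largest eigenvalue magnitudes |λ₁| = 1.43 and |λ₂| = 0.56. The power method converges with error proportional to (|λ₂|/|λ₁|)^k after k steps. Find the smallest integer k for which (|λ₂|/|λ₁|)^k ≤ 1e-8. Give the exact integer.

20

|λ₂/λ₁| = 0.56/1.43 = 0.39161
Need k ≥ ln(1e-8) / ln(0.39161) = -18.4207 / -0.9375 ≈ 19.649
Smallest integer k satisfying the bound: 20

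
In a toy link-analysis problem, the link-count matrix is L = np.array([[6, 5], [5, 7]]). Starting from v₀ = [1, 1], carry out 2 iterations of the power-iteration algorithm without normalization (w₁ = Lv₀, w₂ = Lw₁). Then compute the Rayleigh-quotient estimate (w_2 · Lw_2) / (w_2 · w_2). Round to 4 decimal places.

11.5249

w1 = Lv₀ = (6·1 + 5·1; 5·1 + 7·1) = (11, 12)
w2 = Lw1 = (6·11 + 5·12; 5·11 + 7·12) = (126, 139)
Lw2 = (1451, 1603)
w2·Lw2 = 126·1451 + 139·1603 = 405643; w2·w2 = 126·126 + 139·139 = 35197
λ ≈ 405643/35197 = 11.5249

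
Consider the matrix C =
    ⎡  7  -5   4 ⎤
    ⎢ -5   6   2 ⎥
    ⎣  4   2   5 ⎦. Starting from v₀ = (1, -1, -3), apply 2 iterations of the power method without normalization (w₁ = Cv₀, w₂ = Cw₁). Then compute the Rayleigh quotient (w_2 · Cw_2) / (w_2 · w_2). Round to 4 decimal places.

8.1295

w1 = Cv₀ = (7·1 + (-5)·(-1) + 4·(-3); (-5)·1 + 6·(-1) + 2·(-3); 4·1 + 2·(-1) + 5·(-3)) = (0, -17, -13)
w2 = Cw1 = (7·0 + (-5)·(-17) + 4·(-13); (-5)·0 + 6·(-17) + 2·(-13); 4·0 + 2·(-17) + 5·(-13)) = (33, -128, -99)
Cw2 = (475, -1131, -619)
w2·Cw2 = 33·475 + (-128)·(-1131) + (-99)·(-619) = 221724; w2·w2 = 33·33 + (-128)·(-128) + (-99)·(-99) = 27274
λ ≈ 221724/27274 = 8.1295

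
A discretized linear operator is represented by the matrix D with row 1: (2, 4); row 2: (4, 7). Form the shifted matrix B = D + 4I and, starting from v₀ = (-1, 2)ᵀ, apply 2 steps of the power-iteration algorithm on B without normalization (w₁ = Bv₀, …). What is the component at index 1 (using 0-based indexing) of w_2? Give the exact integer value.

206

B = D + 4I has rows (6, 4); (4, 11)
w1 = Bv₀ = (6·(-1) + 4·2; 4·(-1) + 11·2) = (2, 18)
w2 = Bw1 = (6·2 + 4·18; 4·2 + 11·18) = (84, 206)
Requested component of w2: 206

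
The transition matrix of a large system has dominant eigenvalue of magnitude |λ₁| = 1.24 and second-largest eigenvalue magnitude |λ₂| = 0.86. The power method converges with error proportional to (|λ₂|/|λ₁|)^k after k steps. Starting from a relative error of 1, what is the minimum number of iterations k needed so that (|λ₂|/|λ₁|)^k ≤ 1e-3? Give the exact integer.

19

|λ₂/λ₁| = 0.86/1.24 = 0.69355
Need k ≥ ln(1e-3) / ln(0.69355) = -6.9078 / -0.3659 ≈ 18.877
Smallest integer k satisfying the bound: 19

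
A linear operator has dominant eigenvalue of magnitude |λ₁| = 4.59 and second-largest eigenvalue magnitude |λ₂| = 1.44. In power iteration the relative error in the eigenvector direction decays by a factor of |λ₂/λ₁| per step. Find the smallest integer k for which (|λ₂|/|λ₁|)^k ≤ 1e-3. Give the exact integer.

6

|λ₂/λ₁| = 1.44/4.59 = 0.31373
Need k ≥ ln(1e-3) / ln(0.31373) = -6.9078 / -1.1592 ≈ 5.959
Smallest integer k satisfying the bound: 6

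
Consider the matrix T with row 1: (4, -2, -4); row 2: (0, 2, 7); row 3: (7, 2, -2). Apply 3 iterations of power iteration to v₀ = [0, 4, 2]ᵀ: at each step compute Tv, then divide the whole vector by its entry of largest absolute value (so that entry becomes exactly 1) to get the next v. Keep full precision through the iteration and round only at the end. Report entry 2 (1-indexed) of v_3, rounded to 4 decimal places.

Tv0 = (-16.00000, 22.00000, 4.00000); divide by 22.00000 → v1 = (-0.72727, 1.00000, 0.18182)
Tv1 = (-5.63636, 3.27273, -3.45455); divide by -5.63636 → v2 = (1.00000, -0.58065, 0.61290)
Tv2 = (2.70968, 3.12903, 4.61290); divide by 4.61290 → v3 = (0.58741, 0.67832, 1.00000)
Requested entry of v3: -388/-572 = 0.6783

0.6783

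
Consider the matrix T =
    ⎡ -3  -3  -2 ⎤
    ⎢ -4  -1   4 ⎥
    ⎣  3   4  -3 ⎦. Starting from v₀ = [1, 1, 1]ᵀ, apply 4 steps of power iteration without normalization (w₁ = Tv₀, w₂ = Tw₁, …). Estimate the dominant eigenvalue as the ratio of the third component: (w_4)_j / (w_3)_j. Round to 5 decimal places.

-7.05362

w1 = Tv₀ = (-8, -1, 4)
w2 = Tw1 = (19, 49, -40)
w3 = Tw2 = (-124, -285, 373)
w4 = Tw3 = (481, 2273, -2631)
Ratio at component: -2631 / 373 = -7.05362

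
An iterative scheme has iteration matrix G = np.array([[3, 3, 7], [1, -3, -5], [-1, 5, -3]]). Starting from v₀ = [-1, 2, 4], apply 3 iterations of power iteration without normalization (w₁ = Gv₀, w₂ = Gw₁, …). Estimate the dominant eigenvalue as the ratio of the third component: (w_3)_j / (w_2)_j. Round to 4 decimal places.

w1 = Gv₀ = (3·(-1) + 3·2 + 7·4; 1·(-1) + (-3)·2 + (-5)·4; (-1)·(-1) + 5·2 + (-3)·4) = (31, -27, -1)
w2 = Gw1 = (3·31 + 3·(-27) + 7·(-1); 1·31 + (-3)·(-27) + (-5)·(-1); (-1)·31 + 5·(-27) + (-3)·(-1)) = (5, 117, -163)
w3 = Gw2 = (-775, 469, 1069)
Ratio at component: 1069 / -163 = -6.5583

-6.5583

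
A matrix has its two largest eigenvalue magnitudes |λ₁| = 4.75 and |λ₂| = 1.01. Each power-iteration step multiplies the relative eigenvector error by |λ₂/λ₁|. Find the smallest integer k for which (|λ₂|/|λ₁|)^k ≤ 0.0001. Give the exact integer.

6

|λ₂/λ₁| = 1.01/4.75 = 0.21263
Need k ≥ ln(0.0001) / ln(0.21263) = -9.2103 / -1.5482 ≈ 5.949
Smallest integer k satisfying the bound: 6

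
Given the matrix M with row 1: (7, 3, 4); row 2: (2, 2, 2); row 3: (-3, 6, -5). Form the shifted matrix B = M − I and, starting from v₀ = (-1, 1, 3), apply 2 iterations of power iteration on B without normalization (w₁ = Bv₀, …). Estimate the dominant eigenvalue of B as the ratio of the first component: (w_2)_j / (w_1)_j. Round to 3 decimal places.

3.667

B = M − I has rows (6, 3, 4); (2, 1, 2); (-3, 6, -6)
w1 = Bv₀ = (9, 5, -9)
w2 = Bw1 = (33, 5, 57)
Ratio: 33/9 = 3.667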